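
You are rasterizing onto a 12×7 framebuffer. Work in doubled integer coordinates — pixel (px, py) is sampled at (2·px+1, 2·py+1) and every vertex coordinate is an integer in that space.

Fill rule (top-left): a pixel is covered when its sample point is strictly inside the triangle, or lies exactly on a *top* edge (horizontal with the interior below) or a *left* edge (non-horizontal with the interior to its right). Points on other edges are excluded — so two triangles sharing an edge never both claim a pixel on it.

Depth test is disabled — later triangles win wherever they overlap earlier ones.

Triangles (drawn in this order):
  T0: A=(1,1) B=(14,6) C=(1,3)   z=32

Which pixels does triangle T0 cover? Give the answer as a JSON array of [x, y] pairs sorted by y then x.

T0:
  2·area = 26
  edge (1, 1)→(14, 6): d=(13,5) right/bottom  bias=-1
  edge (14, 6)→(1, 3): d=(-13,-3) top-left  bias=+0
  edge (1, 3)→(1, 1): d=(0,-2) top-left  bias=+0
    (0,0)@(1, 1): e=[0,26,0] → ·  [on edge]
    (0,1)@(1, 3): e=[26,0,0] → #  [on edge]
    (1,1)@(3, 3): e=[16,6,4] → #
    (2,1)@(5, 3): e=[6,12,8] → #
    (3,1)@(7, 3): e=[-4,18,12] → ·
    (0,2)@(1, 5): e=[52,-26,0] → ·  [on edge]
    (1,2)@(3, 5): e=[42,-20,4] → ·
    (2,2)@(5, 5): e=[32,-14,8] → ·
    (5,2)@(11, 5): e=[2,4,20] → #
    (6,2)@(13, 5): e=[-8,10,24] → ·
    (0,3)@(1, 7): e=[78,-52,0] → ·  [on edge]
    (5,3)@(11, 7): e=[28,-22,20] → ·
    (0,4)@(1, 9): e=[104,-78,0] → ·  [on edge]
    (0,5)@(1, 11): e=[130,-104,0] → ·  [on edge]
    (0,6)@(1, 13): e=[156,-130,0] → ·  [on edge]
  covered (4 px):
    · · · · · · · · · · · ·
    # # # · · · · · · · · ·
    · · · · · # · · · · · ·
    · · · · · · · · · · · ·
    · · · · · · · · · · · ·
    · · · · · · · · · · · ·
    · · · · · · · · · · · ·

Answer: [[0,1],[1,1],[2,1],[5,2]]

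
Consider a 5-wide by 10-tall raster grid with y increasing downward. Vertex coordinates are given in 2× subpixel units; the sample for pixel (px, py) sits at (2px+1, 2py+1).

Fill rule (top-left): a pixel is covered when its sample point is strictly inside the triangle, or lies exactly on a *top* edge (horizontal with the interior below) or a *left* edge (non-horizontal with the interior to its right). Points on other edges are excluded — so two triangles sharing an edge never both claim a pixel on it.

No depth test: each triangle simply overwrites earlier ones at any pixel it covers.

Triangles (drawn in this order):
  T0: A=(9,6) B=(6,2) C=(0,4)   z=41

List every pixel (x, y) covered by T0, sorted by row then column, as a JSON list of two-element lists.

T0:
  2·area = 30  (B↔C swapped to make it positive)
  edge (9, 6)→(0, 4): d=(-9,-2) top-left  bias=+0
  edge (0, 4)→(6, 2): d=(6,-2) top-left  bias=+0
  edge (6, 2)→(9, 6): d=(3,4) right/bottom  bias=-1
    (4,0)@(9, 1): e=[45,0,-15] → .  [on edge]
    (1,1)@(3, 3): e=[15,0,15] → X  [on edge]
    (2,1)@(5, 3): e=[19,4,7] → X
    (3,1)@(7, 3): e=[23,8,-1] → .
    (1,2)@(3, 5): e=[-3,12,21] → .
    (2,2)@(5, 5): e=[1,16,13] → X
    (3,2)@(7, 5): e=[5,20,5] → X
    (4,2)@(9, 5): e=[9,24,-3] → .
    (2,3)@(5, 7): e=[-17,28,19] → .
    (3,3)@(7, 7): e=[-13,32,11] → .
  covered (4 px):
    . . . . .
    . X X . .
    . . X X .
    . . . . .
    . . . . .
    . . . . .
    . . . . .
    . . . . .
    . . . . .
    . . . . .

Result: [[1,1],[2,1],[2,2],[3,2]]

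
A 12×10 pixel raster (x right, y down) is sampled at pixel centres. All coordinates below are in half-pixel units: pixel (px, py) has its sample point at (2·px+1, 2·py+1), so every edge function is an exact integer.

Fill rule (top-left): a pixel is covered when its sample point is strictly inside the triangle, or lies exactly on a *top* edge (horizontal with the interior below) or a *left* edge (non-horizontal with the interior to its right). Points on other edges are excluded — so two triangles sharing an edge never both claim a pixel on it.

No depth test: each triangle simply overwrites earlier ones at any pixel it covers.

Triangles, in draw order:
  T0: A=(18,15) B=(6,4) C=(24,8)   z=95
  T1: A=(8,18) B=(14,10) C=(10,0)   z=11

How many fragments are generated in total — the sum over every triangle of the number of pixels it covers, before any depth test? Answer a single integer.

T0:
  2·area = 150
  edge (18, 15)→(6, 4): d=(-12,-11) top-left  bias=+0
  edge (6, 4)→(24, 8): d=(18,4) right/bottom  bias=-1
  edge (24, 8)→(18, 15): d=(-6,7) right/bottom  bias=-1
    (4,2)@(9, 5): e=[21,6,123] → █
    (5,2)@(11, 5): e=[43,-2,109] → ·
    (4,3)@(9, 7): e=[-3,42,111] → ·
    (5,3)@(11, 7): e=[19,34,97] → █
    (6,3)@(13, 7): e=[41,26,83] → █
    (7,3)@(15, 7): e=[63,18,69] → █
    (8,3)@(17, 7): e=[85,10,55] → █
    (9,3)@(19, 7): e=[107,2,41] → █
    (10,3)@(21, 7): e=[129,-6,27] → ·
    (5,4)@(11, 9): e=[-5,70,85] → ·
    (6,4)@(13, 9): e=[17,62,71] → █
    (10,4)@(21, 9): e=[105,30,15] → █
  covered (18 px):
    · · · · · · · · · · · ·
    · · · · · · · · · · · ·
    · · · · █ · · · · · · ·
    · · · · · █ █ █ █ █ · ·
    · · · · · · █ █ █ █ █ █
    · · · · · · · █ █ █ █ ·
    · · · · · · · · █ █ · ·
    · · · · · · · · · · · ·
    · · · · · · · · · · · ·
    · · · · · · · · · · · ·
T1:
  2·area = 92  (B↔C swapped to make it positive)
  edge (8, 18)→(10, 0): d=(2,-18) top-left  bias=+0
  edge (10, 0)→(14, 10): d=(4,10) right/bottom  bias=-1
  edge (14, 10)→(8, 18): d=(-6,8) right/bottom  bias=-1
    (5,1)@(11, 3): e=[24,2,66] → █
    (6,1)@(13, 3): e=[60,-18,50] → ·
    (5,2)@(11, 5): e=[28,10,54] → █
    (6,2)@(13, 5): e=[64,-10,38] → ·
    (5,3)@(11, 7): e=[32,18,42] → █
    (6,3)@(13, 7): e=[68,-2,26] → ·
    (4,4)@(9, 9): e=[0,46,46] → █  [on edge]
    (6,4)@(13, 9): e=[72,6,14] → █
    (7,4)@(15, 9): e=[108,-14,-2] → ·
    (4,5)@(9, 11): e=[4,54,34] → █
    (7,5)@(15, 11): e=[112,-6,-14] → ·
    (4,6)@(9, 13): e=[8,62,22] → █
  covered (12 px):
    · · · · · · · · · · · ·
    · · · · · █ · · · · · ·
    · · · · · █ · · · · · ·
    · · · · · █ · · · · · ·
    · · · · █ █ █ · · · · ·
    · · · · █ █ █ · · · · ·
    · · · · █ █ · · · · · ·
    · · · · █ · · · · · · ·
    · · · · · · · · · · · ·
    · · · · · · · · · · · ·

Result: 30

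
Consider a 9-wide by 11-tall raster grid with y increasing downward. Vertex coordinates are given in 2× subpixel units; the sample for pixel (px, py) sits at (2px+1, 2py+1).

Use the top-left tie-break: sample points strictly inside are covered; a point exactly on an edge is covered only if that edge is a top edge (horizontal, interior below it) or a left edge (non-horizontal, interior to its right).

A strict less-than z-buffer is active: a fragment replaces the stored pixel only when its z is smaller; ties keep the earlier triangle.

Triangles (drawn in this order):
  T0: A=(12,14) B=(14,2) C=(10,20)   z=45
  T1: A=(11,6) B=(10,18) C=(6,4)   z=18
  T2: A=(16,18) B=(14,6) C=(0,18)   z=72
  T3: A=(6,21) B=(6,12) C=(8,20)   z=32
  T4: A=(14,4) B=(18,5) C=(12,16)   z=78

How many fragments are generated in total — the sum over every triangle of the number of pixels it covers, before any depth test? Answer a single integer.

T0:
  2·area = 12  (B↔C swapped to make it positive)
  edge (12, 14)→(10, 20): d=(-2,6) right/bottom  bias=-1
  edge (10, 20)→(14, 2): d=(4,-18) top-left  bias=+0
  edge (14, 2)→(12, 14): d=(-2,12) right/bottom  bias=-1
    (7,2)@(15, 5): e=[0,30,-18] → ·  [on edge]
    (6,3)@(13, 7): e=[8,2,2] → █
    (7,3)@(15, 7): e=[-4,38,-22] → ·
    (6,4)@(13, 9): e=[4,10,-2] → ·
    (6,5)@(13, 11): e=[0,18,-6] → ·  [on edge]
    (5,8)@(11, 17): e=[0,6,6] → ·  [on edge]
  covered (1 px):
    · · · · · · · · ·
    · · · · · · · · ·
    · · · · · · · · ·
    · · · · · · █ · ·
    · · · · · · · · ·
    · · · · · · · · ·
    · · · · · · · · ·
    · · · · · · · · ·
    · · · · · · · · ·
    · · · · · · · · ·
    · · · · · · · · ·
T1:
  2·area = 62
  edge (11, 6)→(10, 18): d=(-1,12) right/bottom  bias=-1
  edge (10, 18)→(6, 4): d=(-4,-14) top-left  bias=+0
  edge (6, 4)→(11, 6): d=(5,2) right/bottom  bias=-1
    (3,2)@(7, 5): e=[49,10,3] → █
    (4,2)@(9, 5): e=[25,38,-1] → ·
    (3,3)@(7, 7): e=[47,2,13] → █
    (4,3)@(9, 7): e=[23,30,9] → █
    (5,3)@(11, 7): e=[-1,58,5] → ·
    (3,4)@(7, 9): e=[45,-6,23] → ·
    (4,4)@(9, 9): e=[21,22,19] → █
    (5,4)@(11, 9): e=[-3,50,15] → ·
    (4,5)@(9, 11): e=[19,14,29] → █
    (5,5)@(11, 11): e=[-5,42,25] → ·
    (4,6)@(9, 13): e=[17,6,39] → █
    (5,6)@(11, 13): e=[-7,34,35] → ·
  covered (6 px):
    · · · · · · · · ·
    · · · · · · · · ·
    · · · █ · · · · ·
    · · · █ █ · · · ·
    · · · · █ · · · ·
    · · · · █ · · · ·
    · · · · █ · · · ·
    · · · · · · · · ·
    · · · · · · · · ·
    · · · · · · · · ·
    · · · · · · · · ·
T2:
  2·area = 192  (B↔C swapped to make it positive)
  edge (16, 18)→(0, 18): d=(-16,0) right/bottom  bias=-1
  edge (0, 18)→(14, 6): d=(14,-12) top-left  bias=+0
  edge (14, 6)→(16, 18): d=(2,12) right/bottom  bias=-1
    (6,3)@(13, 7): e=[176,2,14] → █
    (7,3)@(15, 7): e=[176,26,-10] → ·
    (5,4)@(11, 9): e=[144,6,42] → █
    (7,4)@(15, 9): e=[144,54,-6] → ·
    (4,5)@(9, 11): e=[112,10,70] → █
    (7,5)@(15, 11): e=[112,82,-2] → ·
    (3,6)@(7, 13): e=[80,14,98] → █
    (7,6)@(15, 13): e=[80,110,2] → █
    (8,6)@(17, 13): e=[80,134,-22] → ·
    (2,7)@(5, 15): e=[48,18,126] → █
    (8,7)@(17, 15): e=[48,162,-18] → ·
    (1,8)@(3, 17): e=[16,22,154] → █
  covered (24 px):
    · · · · · · · · ·
    · · · · · · · · ·
    · · · · · · · · ·
    · · · · · · █ · ·
    · · · · · █ █ · ·
    · · · · █ █ █ · ·
    · · · █ █ █ █ █ ·
    · · █ █ █ █ █ █ ·
    · █ █ █ █ █ █ █ ·
    · · · · · · · · ·
    · · · · · · · · ·
T3:
  2·area = 18
  edge (6, 21)→(6, 12): d=(0,-9) top-left  bias=+0
  edge (6, 12)→(8, 20): d=(2,8) right/bottom  bias=-1
  edge (8, 20)→(6, 21): d=(-2,1) right/bottom  bias=-1
    (3,8)@(7, 17): e=[9,2,7] → █
    (4,8)@(9, 17): e=[27,-14,5] → ·
    (3,9)@(7, 19): e=[9,6,3] → █
    (4,9)@(9, 19): e=[27,-10,1] → ·
    (3,10)@(7, 21): e=[9,10,-1] → ·
  covered (2 px):
    · · · · · · · · ·
    · · · · · · · · ·
    · · · · · · · · ·
    · · · · · · · · ·
    · · · · · · · · ·
    · · · · · · · · ·
    · · · · · · · · ·
    · · · · · · · · ·
    · · · █ · · · · ·
    · · · █ · · · · ·
    · · · · · · · · ·
T4:
  2·area = 50
  edge (14, 4)→(18, 5): d=(4,1) right/bottom  bias=-1
  edge (18, 5)→(12, 16): d=(-6,11) right/bottom  bias=-1
  edge (12, 16)→(14, 4): d=(2,-12) top-left  bias=+0
    (7,2)@(15, 5): e=[3,33,14] → █
    (8,2)@(17, 5): e=[1,11,38] → █
    (7,3)@(15, 7): e=[11,21,18] → █
    (8,3)@(17, 7): e=[9,-1,42] → ·
    (7,4)@(15, 9): e=[19,9,22] → █
    (8,4)@(17, 9): e=[17,-13,46] → ·
    (6,5)@(13, 11): e=[29,19,2] → █
    (7,5)@(15, 11): e=[27,-3,26] → ·
    (6,6)@(13, 13): e=[37,7,6] → █
    (7,6)@(15, 13): e=[35,-15,30] → ·
    (6,7)@(13, 15): e=[45,-5,10] → ·
  covered (6 px):
    · · · · · · · · ·
    · · · · · · · · ·
    · · · · · · · █ █
    · · · · · · · █ ·
    · · · · · · · █ ·
    · · · · · · █ · ·
    · · · · · · █ · ·
    · · · · · · · · ·
    · · · · · · · · ·
    · · · · · · · · ·
    · · · · · · · · ·

Final: 39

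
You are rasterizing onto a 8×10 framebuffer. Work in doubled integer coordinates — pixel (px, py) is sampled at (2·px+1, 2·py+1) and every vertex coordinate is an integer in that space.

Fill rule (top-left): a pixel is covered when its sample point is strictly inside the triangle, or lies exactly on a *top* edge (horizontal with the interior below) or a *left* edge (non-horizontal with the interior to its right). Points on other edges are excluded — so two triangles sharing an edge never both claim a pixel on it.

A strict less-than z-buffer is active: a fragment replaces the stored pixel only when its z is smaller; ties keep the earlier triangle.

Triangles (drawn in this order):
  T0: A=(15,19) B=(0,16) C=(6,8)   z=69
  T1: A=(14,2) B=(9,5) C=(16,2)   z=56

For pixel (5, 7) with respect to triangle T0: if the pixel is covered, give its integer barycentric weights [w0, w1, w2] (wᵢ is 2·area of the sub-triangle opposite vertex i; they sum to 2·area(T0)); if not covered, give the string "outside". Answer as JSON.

T0:
  2·area = 138
  edge (15, 19)→(0, 16): d=(-15,-3) top-left  bias=+0
  edge (0, 16)→(6, 8): d=(6,-8) top-left  bias=+0
  edge (6, 8)→(15, 19): d=(9,11) right/bottom  bias=-1
    (2,5)@(5, 11): e=[90,10,38] → #
    (3,5)@(7, 11): e=[96,26,16] → #
    (4,5)@(9, 11): e=[102,42,-6] → ·
    (1,6)@(3, 13): e=[54,6,78] → #
    (4,6)@(9, 13): e=[72,54,12] → #
    (5,6)@(11, 13): e=[78,70,-10] → ·
    (0,7)@(1, 15): e=[18,2,118] → #
    (5,7)@(11, 15): e=[48,82,8] → #
    (6,7)@(13, 15): e=[54,98,-14] → ·
    (0,8)@(1, 17): e=[-12,14,136] → ·
    (1,8)@(3, 17): e=[-6,30,114] → ·
    (2,8)@(5, 17): e=[0,46,92] → #  [on edge]
    (7,9)@(15, 19): e=[0,138,0] → ·  [on edge]
  covered (17 px):
    · · · · · · · ·
    · · · · · · · ·
    · · · · · · · ·
    · · · · · · · ·
    · · · · · · · ·
    · · # # · · · ·
    · # # # # · · ·
    # # # # # # · ·
    · · # # # # # ·
    · · · · · · · ·
T1:
  2·area = 6  (B↔C swapped to make it positive)
  edge (14, 2)→(16, 2): d=(2,0) top-left  bias=+0
  edge (16, 2)→(9, 5): d=(-7,3) right/bottom  bias=-1
  edge (9, 5)→(14, 2): d=(5,-3) top-left  bias=+0
    (6,1)@(13, 3): e=[2,2,2] → #
    (7,1)@(15, 3): e=[2,-4,8] → ·
    (4,2)@(9, 5): e=[6,0,0] → ·  [on edge]
    (6,2)@(13, 5): e=[6,-12,12] → ·
  covered (1 px):
    · · · · · · · ·
    · · · · · · # ·
    · · · · · · · ·
    · · · · · · · ·
    · · · · · · · ·
    · · · · · · · ·
    · · · · · · · ·
    · · · · · · · ·
    · · · · · · · ·
    · · · · · · · ·

Final: [82,8,48]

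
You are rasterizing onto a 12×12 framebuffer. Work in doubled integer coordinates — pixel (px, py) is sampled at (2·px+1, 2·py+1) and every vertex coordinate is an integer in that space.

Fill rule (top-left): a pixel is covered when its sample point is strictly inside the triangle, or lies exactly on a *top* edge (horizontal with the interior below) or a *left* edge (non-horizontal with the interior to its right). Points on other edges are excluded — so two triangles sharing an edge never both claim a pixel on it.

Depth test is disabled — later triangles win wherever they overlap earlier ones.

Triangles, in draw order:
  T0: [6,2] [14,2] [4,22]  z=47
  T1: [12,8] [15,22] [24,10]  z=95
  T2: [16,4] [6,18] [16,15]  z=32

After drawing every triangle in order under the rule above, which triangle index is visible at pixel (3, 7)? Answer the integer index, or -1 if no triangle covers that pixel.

T0:
  2·area = 160
  edge (6, 2)→(14, 2): d=(8,0) top-left  bias=+0
  edge (14, 2)→(4, 22): d=(-10,20) right/bottom  bias=-1
  edge (4, 22)→(6, 2): d=(2,-20) top-left  bias=+0
    (3,1)@(7, 3): e=[8,130,22] → #
    (4,1)@(9, 3): e=[8,90,62] → #
    (5,1)@(11, 3): e=[8,50,102] → #
    (6,1)@(13, 3): e=[8,10,142] → #
    (7,1)@(15, 3): e=[8,-30,182] → ·
    (3,2)@(7, 5): e=[24,110,26] → #
    (6,2)@(13, 5): e=[24,-10,146] → ·
    (3,3)@(7, 7): e=[40,90,30] → #
    (6,3)@(13, 7): e=[40,-30,150] → ·
    (3,4)@(7, 9): e=[56,70,34] → #
    (5,4)@(11, 9): e=[56,-10,114] → ·
    (3,5)@(7, 11): e=[72,50,38] → #
  covered (20 px):
    · · · · · · · · · · · ·
    · · · # # # # · · · · ·
    · · · # # # · · · · · ·
    · · · # # # · · · · · ·
    · · · # # · · · · · · ·
    · · · # # · · · · · · ·
    · · # # · · · · · · · ·
    · · # # · · · · · · · ·
    · · # · · · · · · · · ·
    · · # · · · · · · · · ·
    · · · · · · · · · · · ·
    · · · · · · · · · · · ·
T1:
  2·area = 162  (B↔C swapped to make it positive)
  edge (12, 8)→(24, 10): d=(12,2) right/bottom  bias=-1
  edge (24, 10)→(15, 22): d=(-9,12) right/bottom  bias=-1
  edge (15, 22)→(12, 8): d=(-3,-14) top-left  bias=+0
    (6,4)@(13, 9): e=[10,141,11] → #
    (7,4)@(15, 9): e=[6,117,39] → #
    (8,4)@(17, 9): e=[2,93,67] → #
    (9,4)@(19, 9): e=[-2,69,95] → ·
    (6,5)@(13, 11): e=[34,123,5] → #
    (9,5)@(19, 11): e=[22,51,89] → #
    (10,5)@(21, 11): e=[18,27,117] → #
    (11,5)@(23, 11): e=[14,3,145] → #
    (6,6)@(13, 13): e=[58,105,-1] → ·
    (7,6)@(15, 13): e=[54,81,27] → #
    (11,6)@(23, 13): e=[38,-15,139] → ·
    (7,7)@(15, 15): e=[78,63,21] → #
  covered (21 px):
    · · · · · · · · · · · ·
    · · · · · · · · · · · ·
    · · · · · · · · · · · ·
    · · · · · · · · · · · ·
    · · · · · · # # # · · ·
    · · · · · · # # # # # #
    · · · · · · · # # # # ·
    · · · · · · · # # # · ·
    · · · · · · · # # · · ·
    · · · · · · · # # · · ·
    · · · · · · · # · · · ·
    · · · · · · · · · · · ·
T2:
  2·area = 110  (B↔C swapped to make it positive)
  edge (16, 4)→(16, 15): d=(0,11) right/bottom  bias=-1
  edge (16, 15)→(6, 18): d=(-10,3) right/bottom  bias=-1
  edge (6, 18)→(16, 4): d=(10,-14) top-left  bias=+0
    (7,3)@(15, 7): e=[11,83,16] → #
    (8,3)@(17, 7): e=[-11,77,44] → ·
    (6,4)@(13, 9): e=[33,69,8] → #
    (8,4)@(17, 9): e=[-11,57,64] → ·
    (5,5)@(11, 11): e=[55,55,0] → #  [on edge]
    (8,5)@(17, 11): e=[-11,37,84] → ·
    (5,6)@(11, 13): e=[55,35,20] → #
    (8,6)@(17, 13): e=[-11,17,104] → ·
    (4,7)@(9, 15): e=[77,21,12] → #
    (8,7)@(17, 15): e=[-11,-3,124] → ·
    (3,8)@(7, 17): e=[99,7,4] → #
    (5,8)@(11, 17): e=[55,-5,60] → ·
  covered (15 px):
    · · · · · · · · · · · ·
    · · · · · · · · · · · ·
    · · · · · · · · · · · ·
    · · · · · · · # · · · ·
    · · · · · · # # · · · ·
    · · · · · # # # · · · ·
    · · · · · # # # · · · ·
    · · · · # # # # · · · ·
    · · · # # · · · · · · ·
    · · · · · · · · · · · ·
    · · · · · · · · · · · ·
    · · · · · · · · · · · ·

Z-buffer (winner per pixel, '.' = empty):
  . . . . . . . . . . . .
  . . . 0 0 0 0 . . . . .
  . . . 0 0 0 . . . . . .
  . . . 0 0 0 . 2 . . . .
  . . . 0 0 . 2 2 1 . . .
  . . . 0 0 2 2 2 1 1 1 1
  . . 0 0 . 2 2 2 1 1 1 .
  . . 0 0 2 2 2 2 1 1 . .
  . . 0 2 2 . . 1 1 . . .
  . . 0 . . . . 1 1 . . .
  . . . . . . . 1 . . . .
  . . . . . . . . . . . .

Result: 0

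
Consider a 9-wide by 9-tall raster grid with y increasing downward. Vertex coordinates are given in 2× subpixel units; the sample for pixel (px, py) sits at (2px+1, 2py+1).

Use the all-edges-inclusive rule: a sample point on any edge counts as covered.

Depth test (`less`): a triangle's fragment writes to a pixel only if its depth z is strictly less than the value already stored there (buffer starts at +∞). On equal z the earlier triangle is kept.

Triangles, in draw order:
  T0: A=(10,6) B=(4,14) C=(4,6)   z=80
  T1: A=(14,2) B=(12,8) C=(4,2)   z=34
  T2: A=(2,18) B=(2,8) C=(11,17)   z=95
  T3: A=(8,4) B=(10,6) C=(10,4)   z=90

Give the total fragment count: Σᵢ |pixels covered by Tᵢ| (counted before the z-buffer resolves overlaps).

T0:
  2·area = 48
  edge (10, 6)→(4, 14): d=(-6,8) inclusive
  edge (4, 14)→(4, 6): d=(0,-8) inclusive
  edge (4, 6)→(10, 6): d=(6,0) inclusive
    (2,3)@(5, 7): e=[34,8,6] → #
    (3,3)@(7, 7): e=[18,24,6] → #
    (4,3)@(9, 7): e=[2,40,6] → #
    (5,3)@(11, 7): e=[-14,56,6] → ·
    (2,4)@(5, 9): e=[22,8,18] → #
    (4,4)@(9, 9): e=[-10,40,18] → ·
    (2,5)@(5, 11): e=[10,8,30] → #
    (3,5)@(7, 11): e=[-6,24,30] → ·
    (2,6)@(5, 13): e=[-2,8,42] → ·
  covered (6 px):
    · · · · · · · · ·
    · · · · · · · · ·
    · · · · · · · · ·
    · · # # # · · · ·
    · · # # · · · · ·
    · · # · · · · · ·
    · · · · · · · · ·
    · · · · · · · · ·
    · · · · · · · · ·
T1:
  2·area = 60
  edge (14, 2)→(12, 8): d=(-2,6) inclusive
  edge (12, 8)→(4, 2): d=(-8,-6) inclusive
  edge (4, 2)→(14, 2): d=(10,0) inclusive
    (3,1)@(7, 3): e=[40,10,10] → #
    (4,1)@(9, 3): e=[28,22,10] → #
    (5,1)@(11, 3): e=[16,34,10] → #
    (6,1)@(13, 3): e=[4,46,10] → #
    (7,1)@(15, 3): e=[-8,58,10] → ·
    (3,2)@(7, 5): e=[36,-6,30] → ·
    (4,2)@(9, 5): e=[24,6,30] → #
    (6,2)@(13, 5): e=[0,30,30] → #  [on edge]
    (7,2)@(15, 5): e=[-12,42,30] → ·
    (4,3)@(9, 7): e=[20,-10,50] → ·
    (5,3)@(11, 7): e=[8,2,50] → #
    (6,3)@(13, 7): e=[-4,14,50] → ·
    (5,5)@(11, 11): e=[0,-30,90] → ·  [on edge]
    (4,8)@(9, 17): e=[0,-90,150] → ·  [on edge]
  covered (8 px):
    · · · · · · · · ·
    · · · # # # # · ·
    · · · · # # # · ·
    · · · · · # · · ·
    · · · · · · · · ·
    · · · · · · · · ·
    · · · · · · · · ·
    · · · · · · · · ·
    · · · · · · · · ·
T2:
  2·area = 90
  edge (2, 18)→(2, 8): d=(0,-10) inclusive
  edge (2, 8)→(11, 17): d=(9,9) inclusive
  edge (11, 17)→(2, 18): d=(-9,1) inclusive
    (0,3)@(1, 7): e=[-10,0,100] → ·  [on edge]
    (1,4)@(3, 9): e=[10,0,80] → #  [on edge]
    (2,4)@(5, 9): e=[30,-18,78] → ·
    (1,5)@(3, 11): e=[10,18,62] → #
    (2,5)@(5, 11): e=[30,0,60] → #  [on edge]
    (3,5)@(7, 11): e=[50,-18,58] → ·
    (1,6)@(3, 13): e=[10,36,44] → #
    (3,6)@(7, 13): e=[50,0,40] → #  [on edge]
    (4,6)@(9, 13): e=[70,-18,38] → ·
    (1,7)@(3, 15): e=[10,54,26] → #
    (4,7)@(9, 15): e=[70,0,20] → #  [on edge]
    (5,7)@(11, 15): e=[90,-18,18] → ·
    (5,8)@(11, 17): e=[90,0,0] → #  [on edge]
  covered (15 px):
    · · · · · · · · ·
    · · · · · · · · ·
    · · · · · · · · ·
    · · · · · · · · ·
    · # · · · · · · ·
    · # # · · · · · ·
    · # # # · · · · ·
    · # # # # · · · ·
    · # # # # # · · ·
T3:
  2·area = 4  (B↔C swapped to make it positive)
  edge (8, 4)→(10, 4): d=(2,0) inclusive
  edge (10, 4)→(10, 6): d=(0,2) inclusive
  edge (10, 6)→(8, 4): d=(-2,-2) inclusive
    (2,0)@(5, 1): e=[-6,10,0] → ·  [on edge]
    (3,1)@(7, 3): e=[-2,6,0] → ·  [on edge]
    (4,2)@(9, 5): e=[2,2,0] → #  [on edge]
    (5,2)@(11, 5): e=[2,-2,4] → ·
    (4,3)@(9, 7): e=[6,2,-4] → ·
    (5,3)@(11, 7): e=[6,-2,0] → ·  [on edge]
    (6,4)@(13, 9): e=[10,-6,0] → ·  [on edge]
    (7,5)@(15, 11): e=[14,-10,0] → ·  [on edge]
    (8,6)@(17, 13): e=[18,-14,0] → ·  [on edge]
  covered (1 px):
    · · · · · · · · ·
    · · · · · · · · ·
    · · · · # · · · ·
    · · · · · · · · ·
    · · · · · · · · ·
    · · · · · · · · ·
    · · · · · · · · ·
    · · · · · · · · ·
    · · · · · · · · ·

Answer: 30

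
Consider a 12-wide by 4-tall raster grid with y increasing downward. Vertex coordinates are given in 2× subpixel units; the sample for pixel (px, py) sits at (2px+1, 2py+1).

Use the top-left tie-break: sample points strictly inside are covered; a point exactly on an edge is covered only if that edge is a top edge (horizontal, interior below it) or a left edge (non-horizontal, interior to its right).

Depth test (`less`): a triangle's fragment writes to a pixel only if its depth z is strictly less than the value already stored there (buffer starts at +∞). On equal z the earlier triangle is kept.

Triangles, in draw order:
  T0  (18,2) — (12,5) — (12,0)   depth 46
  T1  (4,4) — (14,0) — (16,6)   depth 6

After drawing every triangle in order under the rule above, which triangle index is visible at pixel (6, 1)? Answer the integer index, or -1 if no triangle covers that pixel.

T0:
  2·area = 30
  edge (18, 2)→(12, 5): d=(-6,3) right/bottom  bias=-1
  edge (12, 5)→(12, 0): d=(0,-5) top-left  bias=+0
  edge (12, 0)→(18, 2): d=(6,2) right/bottom  bias=-1
    (6,0)@(13, 1): e=[21,5,4] → X
    (7,0)@(15, 1): e=[15,15,0] → .  [on edge]
    (6,1)@(13, 3): e=[9,5,16] → X
    (7,1)@(15, 3): e=[3,15,12] → X
    (8,1)@(17, 3): e=[-3,25,8] → .
    (10,1)@(21, 3): e=[-15,45,0] → .  [on edge]
    (6,2)@(13, 5): e=[-3,5,28] → .
    (7,2)@(15, 5): e=[-9,15,24] → .
  covered (3 px):
    . . . . . . X . . . . .
    . . . . . . X X . . . .
    . . . . . . . . . . . .
    . . . . . . . . . . . .
T1:
  2·area = 68
  edge (4, 4)→(14, 0): d=(10,-4) top-left  bias=+0
  edge (14, 0)→(16, 6): d=(2,6) right/bottom  bias=-1
  edge (16, 6)→(4, 4): d=(-12,-2) top-left  bias=+0
    (6,0)@(13, 1): e=[6,8,54] → X
    (7,0)@(15, 1): e=[14,-4,58] → .
    (3,1)@(7, 3): e=[2,48,18] → X
    (4,1)@(9, 3): e=[10,36,22] → X
    (5,1)@(11, 3): e=[18,24,26] → X
    (7,1)@(15, 3): e=[34,0,34] → .  [on edge]
    (3,2)@(7, 5): e=[22,52,-6] → .
    (4,2)@(9, 5): e=[30,40,-2] → .
    (5,2)@(11, 5): e=[38,28,2] → X
    (7,2)@(15, 5): e=[54,4,10] → X
    (8,2)@(17, 5): e=[62,-8,14] → .
    (5,3)@(11, 7): e=[58,32,-22] → .
  covered (8 px):
    . . . . . . X . . . . .
    . . . X X X X . . . . .
    . . . . . X X X . . . .
    . . . . . . . . . . . .

Z-buffer (winner per pixel, '.' = empty):
  . . . . . . 1 . . . . .
  . . . 1 1 1 1 0 . . . .
  . . . . . 1 1 1 . . . .
  . . . . . . . . . . . .

Result: 1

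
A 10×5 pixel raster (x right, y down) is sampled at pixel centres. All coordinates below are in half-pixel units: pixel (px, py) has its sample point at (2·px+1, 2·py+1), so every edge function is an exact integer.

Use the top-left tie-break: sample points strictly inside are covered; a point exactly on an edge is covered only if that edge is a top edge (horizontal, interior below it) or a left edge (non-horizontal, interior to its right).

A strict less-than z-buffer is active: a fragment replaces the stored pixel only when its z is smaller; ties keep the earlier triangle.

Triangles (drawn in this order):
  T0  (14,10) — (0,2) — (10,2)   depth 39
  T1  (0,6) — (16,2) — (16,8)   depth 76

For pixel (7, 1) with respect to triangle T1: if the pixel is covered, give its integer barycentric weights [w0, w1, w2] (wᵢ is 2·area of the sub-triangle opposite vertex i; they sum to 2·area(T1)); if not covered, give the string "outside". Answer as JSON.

T0:
  2·area = 80
  edge (14, 10)→(0, 2): d=(-14,-8) top-left  bias=+0
  edge (0, 2)→(10, 2): d=(10,0) top-left  bias=+0
  edge (10, 2)→(14, 10): d=(4,8) right/bottom  bias=-1
    (1,1)@(3, 3): e=[10,10,60] → X
    (2,1)@(5, 3): e=[26,10,44] → X
    (3,1)@(7, 3): e=[42,10,28] → X
    (4,1)@(9, 3): e=[58,10,12] → X
    (5,1)@(11, 3): e=[74,10,-4] → .
    (1,2)@(3, 5): e=[-18,30,68] → .
    (2,2)@(5, 5): e=[-2,30,52] → .
    (3,2)@(7, 5): e=[14,30,36] → X
    (5,2)@(11, 5): e=[46,30,4] → X
    (6,2)@(13, 5): e=[62,30,-12] → .
    (3,3)@(7, 7): e=[-14,50,44] → .
    (4,3)@(9, 7): e=[2,50,28] → X
  covered (10 px):
    . . . . . . . . . .
    . X X X X . . . . .
    . . . X X X . . . .
    . . . . X X . . . .
    . . . . . . X . . .
T1:
  2·area = 96
  edge (0, 6)→(16, 2): d=(16,-4) top-left  bias=+0
  edge (16, 2)→(16, 8): d=(0,6) right/bottom  bias=-1
  edge (16, 8)→(0, 6): d=(-16,-2) top-left  bias=+0
    (6,1)@(13, 3): e=[4,18,74] → X
    (7,1)@(15, 3): e=[12,6,78] → X
    (8,1)@(17, 3): e=[20,-6,82] → .
    (2,2)@(5, 5): e=[4,66,26] → X
    (3,2)@(7, 5): e=[12,54,30] → X
    (4,2)@(9, 5): e=[20,42,34] → X
    (5,2)@(11, 5): e=[28,30,38] → X
    (8,2)@(17, 5): e=[52,-6,50] → .
    (2,3)@(5, 7): e=[36,66,-6] → .
    (3,3)@(7, 7): e=[44,54,-2] → .
    (4,3)@(9, 7): e=[52,42,2] → X
    (8,3)@(17, 7): e=[84,-6,18] → .
  covered (12 px):
    . . . . . . . . . .
    . . . . . . X X . .
    . . X X X X X X . .
    . . . . X X X X . .
    . . . . . . . . . .

Final: [6,78,12]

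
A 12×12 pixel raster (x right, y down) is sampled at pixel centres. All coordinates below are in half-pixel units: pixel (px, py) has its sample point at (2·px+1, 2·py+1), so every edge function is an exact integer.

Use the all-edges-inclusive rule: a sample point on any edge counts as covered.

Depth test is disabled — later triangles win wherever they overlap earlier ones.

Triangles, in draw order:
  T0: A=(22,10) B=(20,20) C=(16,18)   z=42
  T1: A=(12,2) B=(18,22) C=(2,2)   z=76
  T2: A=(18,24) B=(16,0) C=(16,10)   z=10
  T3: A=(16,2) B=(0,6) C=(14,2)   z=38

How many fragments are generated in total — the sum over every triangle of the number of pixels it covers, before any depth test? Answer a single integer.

T0:
  2·area = 44
  edge (22, 10)→(20, 20): d=(-2,10) inclusive
  edge (20, 20)→(16, 18): d=(-4,-2) inclusive
  edge (16, 18)→(22, 10): d=(6,-8) inclusive
    (11,2)@(23, 5): e=[0,66,-22] → ·  [on edge]
    (10,6)@(21, 13): e=[4,30,10] → #
    (11,6)@(23, 13): e=[-16,34,26] → ·
    (9,7)@(19, 15): e=[20,18,6] → #
    (10,7)@(21, 15): e=[0,22,22] → #  [on edge]
    (11,7)@(23, 15): e=[-20,26,38] → ·
    (8,8)@(17, 17): e=[36,6,2] → #
    (10,8)@(21, 17): e=[-4,14,34] → ·
    (8,9)@(17, 19): e=[32,-2,14] → ·
    (9,9)@(19, 19): e=[12,2,30] → #
    (10,9)@(21, 19): e=[-8,6,46] → ·
    (9,10)@(19, 21): e=[8,-6,42] → ·
  covered (6 px):
    · · · · · · · · · · · ·
    · · · · · · · · · · · ·
    · · · · · · · · · · · ·
    · · · · · · · · · · · ·
    · · · · · · · · · · · ·
    · · · · · · · · · · · ·
    · · · · · · · · · · # ·
    · · · · · · · · · # # ·
    · · · · · · · · # # · ·
    · · · · · · · · · # · ·
    · · · · · · · · · · · ·
    · · · · · · · · · · · ·
T1:
  2·area = 200
  edge (12, 2)→(18, 22): d=(6,20) inclusive
  edge (18, 22)→(2, 2): d=(-16,-20) inclusive
  edge (2, 2)→(12, 2): d=(10,0) inclusive
    (1,1)@(3, 3): e=[186,4,10] → #
    (2,1)@(5, 3): e=[146,44,10] → #
    (3,1)@(7, 3): e=[106,84,10] → #
    (4,1)@(9, 3): e=[66,124,10] → #
    (5,1)@(11, 3): e=[26,164,10] → #
    (6,1)@(13, 3): e=[-14,204,10] → ·
    (1,2)@(3, 5): e=[198,-28,30] → ·
    (2,2)@(5, 5): e=[158,12,30] → #
    (6,2)@(13, 5): e=[-2,172,30] → ·
    (2,3)@(5, 7): e=[170,-20,50] → ·
    (3,3)@(7, 7): e=[130,20,50] → #
    (6,3)@(13, 7): e=[10,140,50] → #
  covered (25 px):
    · · · · · · · · · · · ·
    · # # # # # · · · · · ·
    · · # # # # · · · · · ·
    · · · # # # # · · · · ·
    · · · · # # # · · · · ·
    · · · · · # # · · · · ·
    · · · · · # # # · · · ·
    · · · · · · # # · · · ·
    · · · · · · · # · · · ·
    · · · · · · · · # · · ·
    · · · · · · · · · · · ·
    · · · · · · · · · · · ·
T2:
  2·area = 20  (B↔C swapped to make it positive)
  edge (18, 24)→(16, 10): d=(-2,-14) inclusive
  edge (16, 10)→(16, 0): d=(0,-10) inclusive
  edge (16, 0)→(18, 24): d=(2,24) inclusive
    (7,1)@(15, 3): e=[0,-10,30] → ·  [on edge]
    (8,6)@(17, 13): e=[8,10,2] → #
    (9,6)@(19, 13): e=[36,30,-46] → ·
    (8,7)@(17, 15): e=[4,10,6] → #
    (9,7)@(19, 15): e=[32,30,-42] → ·
    (8,8)@(17, 17): e=[0,10,10] → #  [on edge]
    (9,8)@(19, 17): e=[28,30,-38] → ·
    (8,9)@(17, 19): e=[-4,10,14] → ·
  covered (3 px):
    · · · · · · · · · · · ·
    · · · · · · · · · · · ·
    · · · · · · · · · · · ·
    · · · · · · · · · · · ·
    · · · · · · · · · · · ·
    · · · · · · · · · · · ·
    · · · · · · · · # · · ·
    · · · · · · · · # · · ·
    · · · · · · · · # · · ·
    · · · · · · · · · · · ·
    · · · · · · · · · · · ·
    · · · · · · · · · · · ·
T3:
  2·area = 8
  edge (16, 2)→(0, 6): d=(-16,4) inclusive
  edge (0, 6)→(14, 2): d=(14,-4) inclusive
  edge (14, 2)→(16, 2): d=(2,0) inclusive
    (5,1)@(11, 3): e=[4,2,2] → #
    (6,1)@(13, 3): e=[-4,10,2] → ·
    (5,2)@(11, 5): e=[-28,30,6] → ·
  covered (1 px):
    · · · · · · · · · · · ·
    · · · · · # · · · · · ·
    · · · · · · · · · · · ·
    · · · · · · · · · · · ·
    · · · · · · · · · · · ·
    · · · · · · · · · · · ·
    · · · · · · · · · · · ·
    · · · · · · · · · · · ·
    · · · · · · · · · · · ·
    · · · · · · · · · · · ·
    · · · · · · · · · · · ·
    · · · · · · · · · · · ·

Answer: 35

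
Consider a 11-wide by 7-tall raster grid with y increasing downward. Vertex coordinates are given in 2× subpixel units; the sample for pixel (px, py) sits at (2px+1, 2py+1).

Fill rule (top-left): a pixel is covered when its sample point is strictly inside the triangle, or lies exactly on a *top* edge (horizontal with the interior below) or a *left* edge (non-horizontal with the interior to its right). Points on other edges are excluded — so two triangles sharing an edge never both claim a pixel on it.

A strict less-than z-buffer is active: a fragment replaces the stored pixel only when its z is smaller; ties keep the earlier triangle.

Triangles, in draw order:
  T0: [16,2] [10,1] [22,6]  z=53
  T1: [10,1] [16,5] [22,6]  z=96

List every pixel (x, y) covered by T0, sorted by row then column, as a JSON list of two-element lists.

T0:
  2·area = 18  (B↔C swapped to make it positive)
  edge (16, 2)→(22, 6): d=(6,4) right/bottom  bias=-1
  edge (22, 6)→(10, 1): d=(-12,-5) top-left  bias=+0
  edge (10, 1)→(16, 2): d=(6,1) right/bottom  bias=-1
    (7,1)@(15, 3): e=[10,1,7] → █
    (8,1)@(17, 3): e=[2,11,5] → █
    (9,1)@(19, 3): e=[-6,21,3] → ·
    (7,2)@(15, 5): e=[22,-23,19] → ·
    (8,2)@(17, 5): e=[14,-13,17] → ·
  covered (2 px):
    · · · · · · · · · · ·
    · · · · · · · █ █ · ·
    · · · · · · · · · · ·
    · · · · · · · · · · ·
    · · · · · · · · · · ·
    · · · · · · · · · · ·
    · · · · · · · · · · ·
T1:
  2·area = 18  (B↔C swapped to make it positive)
  edge (10, 1)→(22, 6): d=(12,5) right/bottom  bias=-1
  edge (22, 6)→(16, 5): d=(-6,-1) top-left  bias=+0
  edge (16, 5)→(10, 1): d=(-6,-4) top-left  bias=+0
    (6,1)@(13, 3): e=[9,9,0] → █  [on edge]
    (7,1)@(15, 3): e=[-1,11,8] → ·
    (6,2)@(13, 5): e=[33,-3,-12] → ·
    (8,2)@(17, 5): e=[13,1,4] → █
    (9,2)@(19, 5): e=[3,3,12] → █
    (10,2)@(21, 5): e=[-7,5,20] → ·
    (8,3)@(17, 7): e=[37,-11,-8] → ·
    (9,3)@(19, 7): e=[27,-9,0] → ·  [on edge]
  covered (3 px):
    · · · · · · · · · · ·
    · · · · · · █ · · · ·
    · · · · · · · · █ █ ·
    · · · · · · · · · · ·
    · · · · · · · · · · ·
    · · · · · · · · · · ·
    · · · · · · · · · · ·

Final: [[7,1],[8,1]]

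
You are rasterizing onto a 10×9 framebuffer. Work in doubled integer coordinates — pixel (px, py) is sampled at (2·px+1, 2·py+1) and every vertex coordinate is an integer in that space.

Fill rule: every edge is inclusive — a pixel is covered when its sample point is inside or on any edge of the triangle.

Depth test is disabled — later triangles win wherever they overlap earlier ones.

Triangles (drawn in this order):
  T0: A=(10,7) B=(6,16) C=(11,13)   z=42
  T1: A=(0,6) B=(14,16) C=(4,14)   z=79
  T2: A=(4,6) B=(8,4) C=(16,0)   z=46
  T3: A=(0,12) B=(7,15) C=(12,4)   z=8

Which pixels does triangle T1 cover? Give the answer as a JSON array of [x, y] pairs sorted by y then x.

T0:
  2·area = 33  (B↔C swapped to make it positive)
  edge (10, 7)→(11, 13): d=(1,6) inclusive
  edge (11, 13)→(6, 16): d=(-5,3) inclusive
  edge (6, 16)→(10, 7): d=(4,-9) inclusive
    (4,0)@(9, 1): e=[0,66,-33] → ·  [on edge]
    (4,5)@(9, 11): e=[10,16,7] → █
    (5,5)@(11, 11): e=[-2,10,25] → ·
    (4,6)@(9, 13): e=[12,6,15] → █
    (5,6)@(11, 13): e=[0,0,33] → █  [on edge]
    (6,6)@(13, 13): e=[-12,-6,51] → ·
    (3,7)@(7, 15): e=[26,2,5] → █
    (4,7)@(9, 15): e=[14,-4,23] → ·
    (5,7)@(11, 15): e=[2,-10,41] → ·
    (3,8)@(7, 17): e=[28,-8,13] → ·
  covered (4 px):
    · · · · · · · · · ·
    · · · · · · · · · ·
    · · · · · · · · · ·
    · · · · · · · · · ·
    · · · · · · · · · ·
    · · · · █ · · · · ·
    · · · · █ █ · · · ·
    · · · █ · · · · · ·
    · · · · · · · · · ·
T1:
  2·area = 72
  edge (0, 6)→(14, 16): d=(14,10) inclusive
  edge (14, 16)→(4, 14): d=(-10,-2) inclusive
  edge (4, 14)→(0, 6): d=(-4,-8) inclusive
    (0,3)@(1, 7): e=[4,64,4] → █
    (1,3)@(3, 7): e=[-16,68,20] → ·
    (0,4)@(1, 9): e=[32,44,-4] → ·
    (1,4)@(3, 9): e=[12,48,12] → █
    (2,4)@(5, 9): e=[-8,52,28] → ·
    (1,5)@(3, 11): e=[40,28,4] → █
    (2,5)@(5, 11): e=[20,32,20] → █
    (3,5)@(7, 11): e=[0,36,36] → █  [on edge]
    (4,5)@(9, 11): e=[-20,40,52] → ·
    (1,6)@(3, 13): e=[68,8,-4] → ·
    (2,6)@(5, 13): e=[48,12,12] → █
    (4,6)@(9, 13): e=[8,20,44] → █
    (4,7)@(9, 15): e=[36,0,36] → █  [on edge]
    (9,8)@(19, 17): e=[-36,0,108] → ·  [on edge]
  covered (10 px):
    · · · · · · · · · ·
    · · · · · · · · · ·
    · · · · · · · · · ·
    █ · · · · · · · · ·
    · █ · · · · · · · ·
    · █ █ █ · · · · · ·
    · · █ █ █ · · · · ·
    · · · · █ █ · · · ·
    · · · · · · · · · ·
T2:
  degenerate (2·area = 0) — covers nothing
T3:
  2·area = 92  (B↔C swapped to make it positive)
  edge (0, 12)→(12, 4): d=(12,-8) inclusive
  edge (12, 4)→(7, 15): d=(-5,11) inclusive
  edge (7, 15)→(0, 12): d=(-7,-3) inclusive
    (5,2)@(11, 5): e=[4,6,82] → █
    (6,2)@(13, 5): e=[20,-16,88] → ·
    (4,3)@(9, 7): e=[12,18,62] → █
    (5,3)@(11, 7): e=[28,-4,68] → ·
    (2,4)@(5, 9): e=[4,52,36] → █
    (3,4)@(7, 9): e=[20,30,42] → █
    (5,4)@(11, 9): e=[52,-14,54] → ·
    (1,5)@(3, 11): e=[12,64,16] → █
    (4,5)@(9, 11): e=[60,-2,34] → ·
    (1,6)@(3, 13): e=[36,54,2] → █
    (4,6)@(9, 13): e=[84,-12,20] → ·
    (1,7)@(3, 15): e=[60,44,-12] → ·
    (3,7)@(7, 15): e=[92,0,0] → █  [on edge]
  covered (12 px):
    · · · · · · · · · ·
    · · · · · · · · · ·
    · · · · · █ · · · ·
    · · · · █ · · · · ·
    · · █ █ █ · · · · ·
    · █ █ █ · · · · · ·
    · █ █ █ · · · · · ·
    · · · █ · · · · · ·
    · · · · · · · · · ·

Final: [[0,3],[1,4],[1,5],[2,5],[3,5],[2,6],[3,6],[4,6],[4,7],[5,7]]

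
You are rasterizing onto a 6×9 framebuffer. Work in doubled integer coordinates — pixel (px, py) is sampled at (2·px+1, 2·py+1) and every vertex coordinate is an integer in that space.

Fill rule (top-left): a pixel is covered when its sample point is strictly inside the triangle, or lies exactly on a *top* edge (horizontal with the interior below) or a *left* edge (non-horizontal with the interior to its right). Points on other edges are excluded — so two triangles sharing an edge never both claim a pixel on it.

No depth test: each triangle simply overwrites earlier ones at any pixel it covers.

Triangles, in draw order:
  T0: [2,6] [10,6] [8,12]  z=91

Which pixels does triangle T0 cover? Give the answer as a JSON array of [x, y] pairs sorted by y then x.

T0:
  2·area = 48
  edge (2, 6)→(10, 6): d=(8,0) top-left  bias=+0
  edge (10, 6)→(8, 12): d=(-2,6) right/bottom  bias=-1
  edge (8, 12)→(2, 6): d=(-6,-6) top-left  bias=+0
    (5,1)@(11, 3): e=[-24,0,72] → .  [on edge]
    (0,2)@(1, 5): e=[-8,56,0] → .  [on edge]
    (1,3)@(3, 7): e=[8,40,0] → X  [on edge]
    (2,3)@(5, 7): e=[8,28,12] → X
    (3,3)@(7, 7): e=[8,16,24] → X
    (4,3)@(9, 7): e=[8,4,36] → X
    (5,3)@(11, 7): e=[8,-8,48] → .
    (1,4)@(3, 9): e=[24,36,-12] → .
    (2,4)@(5, 9): e=[24,24,0] → X  [on edge]
    (4,4)@(9, 9): e=[24,0,24] → .  [on edge]
    (2,5)@(5, 11): e=[40,20,-12] → .
    (3,5)@(7, 11): e=[40,8,0] → X  [on edge]
    (4,6)@(9, 13): e=[56,-8,0] → .  [on edge]
    (3,7)@(7, 15): e=[72,0,-24] → .  [on edge]
    (5,7)@(11, 15): e=[72,-24,0] → .  [on edge]
  covered (7 px):
    . . . . . .
    . . . . . .
    . . . . . .
    . X X X X .
    . . X X . .
    . . . X . .
    . . . . . .
    . . . . . .
    . . . . . .

Final: [[1,3],[2,3],[3,3],[4,3],[2,4],[3,4],[3,5]]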